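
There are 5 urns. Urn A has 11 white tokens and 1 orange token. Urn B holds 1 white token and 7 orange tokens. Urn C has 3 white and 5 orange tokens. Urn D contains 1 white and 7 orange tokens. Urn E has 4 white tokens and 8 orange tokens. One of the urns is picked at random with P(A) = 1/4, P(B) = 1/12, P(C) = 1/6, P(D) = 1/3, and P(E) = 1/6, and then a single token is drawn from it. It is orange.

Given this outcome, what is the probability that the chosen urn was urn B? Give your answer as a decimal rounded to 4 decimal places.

0.1214

For each hypothesis, P(data | H) works out to: P(data | urn A) = (1/12) = 1/12; P(data | urn B) = (7/8) = 7/8; P(data | urn C) = (5/8) = 5/8; P(data | urn D) = (7/8) = 7/8; P(data | urn E) = (8/12) = 2/3.
Weighting by the prior gives 1/4 · 1/12 = 1/48, 1/12 · 7/8 = 7/96, 1/6 · 5/8 = 5/48, 1/3 · 7/8 = 7/24, 1/6 · 2/3 = 1/9; with total 173/288.
By Bayes' rule, P(urn B | data) = (7/96) / (173/288) = 21/173.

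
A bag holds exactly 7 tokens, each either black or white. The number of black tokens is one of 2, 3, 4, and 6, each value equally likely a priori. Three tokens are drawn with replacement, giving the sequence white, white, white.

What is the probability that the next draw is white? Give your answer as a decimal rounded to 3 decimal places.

Under each hypothesis, the probability of the observed sequence is: P(data | r = 2) = (5/7)(5/7)(5/7) = 0.36443; P(data | r = 3) = (4/7)(4/7)(4/7) = 0.18659; P(data | r = 4) = (3/7)(3/7)(3/7) = 0.078717; P(data | r = 6) = (1/7)(1/7)(1/7) = 0.0029155.
Weighting by the prior gives 1/4 · 0.36443 = 0.091108, 1/4 · 0.18659 = 0.046647, 1/4 · 0.078717 = 0.019679, 1/4 · 0.0029155 = 0.00072886; with total 0.15816.
The posterior is then P(r = 2 | data) = 0.57604, P(r = 3 | data) = 0.29493, P(r = 4 | data) = 0.12442, P(r = 6 | data) = 0.0046083.
The predictive probability is P(white next | data) = (5/7)(0.57604) + (4/7)(0.29493) + (3/7)(0.12442) + (1/7)(0.0046083) = 0.63397.

0.634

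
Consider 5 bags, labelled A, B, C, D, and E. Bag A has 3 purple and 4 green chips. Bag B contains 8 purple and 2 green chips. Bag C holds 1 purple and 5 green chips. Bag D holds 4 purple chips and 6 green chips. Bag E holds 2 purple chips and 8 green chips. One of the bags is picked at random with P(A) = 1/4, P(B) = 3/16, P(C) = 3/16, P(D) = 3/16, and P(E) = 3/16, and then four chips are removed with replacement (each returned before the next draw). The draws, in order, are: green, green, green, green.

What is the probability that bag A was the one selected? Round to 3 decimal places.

0.122

For each hypothesis, P(data | H) works out to: P(data | bag A) = (4/7)(4/7)(4/7)(4/7) = 0.10662; P(data | bag B) = (2/10)(2/10)(2/10)(2/10) = 0.0016; P(data | bag C) = (5/6)(5/6)(5/6)(5/6) = 0.48225; P(data | bag D) = (6/10)(6/10)(6/10)(6/10) = 0.1296; P(data | bag E) = (8/10)(8/10)(8/10)(8/10) = 0.4096.
The prior-weighted likelihoods are 1/4 · 0.10662 = 0.026656, 3/16 · 0.0016 = 0.0003, 3/16 · 0.48225 = 0.090422, 3/16 · 0.1296 = 0.0243, 3/16 · 0.4096 = 0.0768; with total 0.21848.
Therefore the posterior P(bag A | data) = (0.026656) / (0.21848) = 0.12201.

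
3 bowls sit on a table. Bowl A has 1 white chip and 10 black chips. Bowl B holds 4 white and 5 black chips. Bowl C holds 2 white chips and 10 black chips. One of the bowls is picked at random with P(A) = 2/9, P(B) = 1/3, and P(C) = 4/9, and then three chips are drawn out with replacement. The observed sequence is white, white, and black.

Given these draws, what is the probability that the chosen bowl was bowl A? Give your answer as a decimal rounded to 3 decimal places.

0.034

Under each hypothesis, the probability of the observed sequence is: P(data | bowl A) = (1/11)(1/11)(10/11) = 0.0075131; P(data | bowl B) = (4/9)(4/9)(5/9) = 0.10974; P(data | bowl C) = (2/12)(2/12)(10/12) = 0.023148.
Weighting by the prior gives 2/9 · 0.0075131 = 0.0016696, 1/3 · 0.10974 = 0.03658, 4/9 · 0.023148 = 0.010288; these sum to 0.048537.
Hence P(bowl A | data) = (0.0016696) / (0.048537) = 0.034398.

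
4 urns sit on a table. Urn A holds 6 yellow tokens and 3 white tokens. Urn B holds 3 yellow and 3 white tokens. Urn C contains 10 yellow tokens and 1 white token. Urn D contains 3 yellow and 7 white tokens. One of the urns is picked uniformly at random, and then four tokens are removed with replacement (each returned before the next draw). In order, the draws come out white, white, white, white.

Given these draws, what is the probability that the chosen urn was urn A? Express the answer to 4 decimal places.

0.0392

Under each hypothesis, the probability of the observed sequence is: P(data | urn A) = (3/9)(3/9)(3/9)(3/9) = 0.012346; P(data | urn B) = (3/6)(3/6)(3/6)(3/6) = 0.0625; P(data | urn C) = (1/11)(1/11)(1/11)(1/11) = 6.8301e-05; P(data | urn D) = (7/10)(7/10)(7/10)(7/10) = 0.2401.
Weighting by the prior gives 1/4 · 0.012346 = 0.0030864, 1/4 · 0.0625 = 0.015625, 1/4 · 6.8301e-05 = 1.7075e-05, 1/4 · 0.2401 = 0.060025; with total 0.078753.
By Bayes' rule, P(urn A | data) = (0.0030864) / (0.078753) = 0.039191.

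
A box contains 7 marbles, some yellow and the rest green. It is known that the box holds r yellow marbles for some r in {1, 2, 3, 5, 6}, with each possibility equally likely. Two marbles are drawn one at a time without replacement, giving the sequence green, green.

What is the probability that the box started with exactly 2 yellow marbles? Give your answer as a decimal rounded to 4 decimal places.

0.3125

Compute the likelihood of the observed sequence for each case: P(data | r = 1) = (6/7)(5/6) = 5/7; P(data | r = 2) = (5/7)(4/6) = 10/21; P(data | r = 3) = (4/7)(3/6) = 2/7; P(data | r = 5) = (2/7)(1/6) = 1/21; P(data | r = 6) = (1/7)(0/6) = 0.
The prior-weighted likelihoods are 1/5 · 5/7 = 1/7, 1/5 · 10/21 = 2/21, 1/5 · 2/7 = 2/35, 1/5 · 1/21 = 1/105, 1/5 · 0 = 0; these sum to 32/105.
Hence P(r = 2 | data) = (2/21) / (32/105) = 5/16.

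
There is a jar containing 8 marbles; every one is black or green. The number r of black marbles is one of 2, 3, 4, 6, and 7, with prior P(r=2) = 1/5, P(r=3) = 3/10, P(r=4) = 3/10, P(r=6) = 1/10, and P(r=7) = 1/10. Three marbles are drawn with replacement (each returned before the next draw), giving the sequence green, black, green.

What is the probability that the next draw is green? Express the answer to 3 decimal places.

Compute the likelihood of the observed sequence for each case: P(data | r = 2) = (6/8)(2/8)(6/8) = 0.14062; P(data | r = 3) = (5/8)(3/8)(5/8) = 0.14648; P(data | r = 4) = (4/8)(4/8)(4/8) = 0.125; P(data | r = 6) = (2/8)(6/8)(2/8) = 0.046875; P(data | r = 7) = (1/8)(7/8)(1/8) = 0.013672.
Multiplying each by its prior: 1/5 · 0.14062 = 0.028125, 3/10 · 0.14648 = 0.043945, 3/10 · 0.125 = 0.0375, 1/10 · 0.046875 = 0.0046875, 1/10 · 0.013672 = 0.0013672; with total 0.11563.
The posterior is then P(r = 2 | data) = 0.24324, P(r = 3 | data) = 0.38007, P(r = 4 | data) = 0.32432, P(r = 6 | data) = 0.040541, P(r = 7 | data) = 0.011824.
Averaging over the posterior, P(green next | data) = (3/4)(0.24324) + (5/8)(0.38007) + (1/2)(0.32432) + (1/4)(0.040541) + (1/8)(0.011824) = 0.59375.

0.594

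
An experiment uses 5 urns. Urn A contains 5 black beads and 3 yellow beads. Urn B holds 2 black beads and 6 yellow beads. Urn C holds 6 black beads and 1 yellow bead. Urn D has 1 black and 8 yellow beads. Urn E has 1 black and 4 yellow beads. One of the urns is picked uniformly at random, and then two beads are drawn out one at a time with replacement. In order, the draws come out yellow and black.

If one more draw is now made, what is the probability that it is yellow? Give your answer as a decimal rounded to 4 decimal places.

Compute the likelihood of the observed sequence for each case: P(data | urn A) = (3/8)(5/8) = 0.23438; P(data | urn B) = (6/8)(2/8) = 0.1875; P(data | urn C) = (1/7)(6/7) = 0.12245; P(data | urn D) = (8/9)(1/9) = 0.098765; P(data | urn E) = (4/5)(1/5) = 0.16.
Weighting by the prior gives 1/5 · 0.23438 = 0.046875, 1/5 · 0.1875 = 0.0375, 1/5 · 0.12245 = 0.02449, 1/5 · 0.098765 = 0.019753, 1/5 · 0.16 = 0.032; with total 0.16062.
Normalising, the posterior is P(urn A | data) = 0.29184, P(urn B | data) = 0.23347, P(urn C | data) = 0.15247, P(urn D | data) = 0.12298, P(urn E | data) = 0.19923.
The predictive probability is P(yellow next | data) = (3/8)(0.29184) + (3/4)(0.23347) + (1/7)(0.15247) + (8/9)(0.12298) + (4/5)(0.19923) = 0.57503.

0.5750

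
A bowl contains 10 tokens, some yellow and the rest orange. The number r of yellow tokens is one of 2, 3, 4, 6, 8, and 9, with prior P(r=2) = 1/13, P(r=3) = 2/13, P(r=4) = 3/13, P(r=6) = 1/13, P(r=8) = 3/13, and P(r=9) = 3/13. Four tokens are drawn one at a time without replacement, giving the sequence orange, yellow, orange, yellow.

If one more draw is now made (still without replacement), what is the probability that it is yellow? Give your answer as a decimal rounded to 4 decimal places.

Under each hypothesis, the probability of the observed sequence is: P(data | r = 2) = (8/10)(2/9)(7/8)(1/7) = 1/45; P(data | r = 3) = (7/10)(3/9)(6/8)(2/7) = 1/20; P(data | r = 4) = (6/10)(4/9)(5/8)(3/7) = 1/14; P(data | r = 6) = (4/10)(6/9)(3/8)(5/7) = 1/14; P(data | r = 8) = (2/10)(8/9)(1/8)(7/7) = 1/45; P(data | r = 9) = (1/10)(9/9)(0/8) = 0.
Weighting by the prior gives 1/13 · 1/45 = 1/585, 2/13 · 1/20 = 1/130, 3/13 · 1/14 = 3/182, 1/13 · 1/14 = 1/182, 3/13 · 1/45 = 1/195, 3/13 · 0 = 0; these sum to 23/630.
Dividing through by the total gives posterior P(r = 2 | data) = 14/299, P(r = 3 | data) = 63/299, P(r = 4 | data) = 135/299, P(r = 6 | data) = 45/299, P(r = 8 | data) = 42/299, P(r = 9 | data) = 0.
The predictive probability is P(yellow next | data) = (0)(14/299) + (1/6)(63/299) + (1/3)(135/299) + (2/3)(45/299) + (1)(42/299) = 255/598.

0.4264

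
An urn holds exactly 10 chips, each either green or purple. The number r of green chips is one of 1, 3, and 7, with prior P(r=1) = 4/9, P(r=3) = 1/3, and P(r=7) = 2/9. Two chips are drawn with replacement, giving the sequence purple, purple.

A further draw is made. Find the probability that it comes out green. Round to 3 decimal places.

0.182

The likelihood of the observed sequence under each hypothesis: P(data | r = 1) = (9/10)(9/10) = 81/100; P(data | r = 3) = (7/10)(7/10) = 49/100; P(data | r = 7) = (3/10)(3/10) = 9/100.
Multiplying each by its prior: 4/9 · 81/100 = 9/25, 1/3 · 49/100 = 49/300, 2/9 · 9/100 = 1/50; with total 163/300.
The posterior is then P(r = 1 | data) = 0.66258, P(r = 3 | data) = 0.30061, P(r = 7 | data) = 0.03681.
The predictive probability is P(green next | data) = (1/10)(0.66258) + (3/10)(0.30061) + (7/10)(0.03681) = 0.18221.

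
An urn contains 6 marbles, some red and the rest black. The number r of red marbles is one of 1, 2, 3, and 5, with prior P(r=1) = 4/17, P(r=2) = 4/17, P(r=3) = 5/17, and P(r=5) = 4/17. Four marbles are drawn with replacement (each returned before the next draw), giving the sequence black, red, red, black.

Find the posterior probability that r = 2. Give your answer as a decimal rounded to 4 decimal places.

0.2973

For each hypothesis, P(data | H) works out to: P(data | r = 1) = (5/6)(1/6)(1/6)(5/6) = 0.01929; P(data | r = 2) = (4/6)(2/6)(2/6)(4/6) = 0.049383; P(data | r = 3) = (3/6)(3/6)(3/6)(3/6) = 0.0625; P(data | r = 5) = (1/6)(5/6)(5/6)(1/6) = 0.01929.
Weighting by the prior gives 4/17 · 0.01929 = 0.0045389, 4/17 · 0.049383 = 0.011619, 5/17 · 0.0625 = 0.018382, 4/17 · 0.01929 = 0.0045389; summing to 0.03908.
So P(r = 2 | data) = (0.011619) / (0.03908) = 0.29733.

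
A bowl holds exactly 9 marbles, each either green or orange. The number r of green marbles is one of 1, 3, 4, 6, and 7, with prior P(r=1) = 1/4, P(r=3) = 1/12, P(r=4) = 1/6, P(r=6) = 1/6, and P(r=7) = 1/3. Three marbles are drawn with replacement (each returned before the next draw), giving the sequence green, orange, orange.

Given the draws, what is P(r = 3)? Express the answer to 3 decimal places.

The likelihood of the observed sequence under each hypothesis: P(data | r = 1) = (1/9)(8/9)(8/9) = 0.087791; P(data | r = 3) = (3/9)(6/9)(6/9) = 0.14815; P(data | r = 4) = (4/9)(5/9)(5/9) = 0.13717; P(data | r = 6) = (6/9)(3/9)(3/9) = 0.074074; P(data | r = 7) = (7/9)(2/9)(2/9) = 0.038409.
Multiplying each by its prior: 1/4 · 0.087791 = 0.021948, 1/12 · 0.14815 = 0.012346, 1/6 · 0.13717 = 0.022862, 1/6 · 0.074074 = 0.012346, 1/3 · 0.038409 = 0.012803; summing to 0.082305.
By Bayes' rule, P(r = 3 | data) = (0.012346) / (0.082305) = 0.15.

0.150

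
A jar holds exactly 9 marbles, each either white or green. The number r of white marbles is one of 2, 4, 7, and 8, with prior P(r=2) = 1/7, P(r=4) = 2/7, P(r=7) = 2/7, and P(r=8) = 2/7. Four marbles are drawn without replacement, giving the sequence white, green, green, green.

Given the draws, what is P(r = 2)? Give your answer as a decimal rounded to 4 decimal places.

0.4667

For each hypothesis, P(data | H) works out to: P(data | r = 2) = (2/9)(7/8)(6/7)(5/6) = 5/36; P(data | r = 4) = (4/9)(5/8)(4/7)(3/6) = 5/63; P(data | r = 7) = (7/9)(2/8)(1/7)(0/6) = 0; P(data | r = 8) = (8/9)(1/8)(0/7) = 0.
Weighting by the prior gives 1/7 · 5/36 = 5/252, 2/7 · 5/63 = 10/441, 2/7 · 0 = 0, 2/7 · 0 = 0; these sum to 25/588.
By Bayes' rule, P(r = 2 | data) = (5/252) / (25/588) = 7/15.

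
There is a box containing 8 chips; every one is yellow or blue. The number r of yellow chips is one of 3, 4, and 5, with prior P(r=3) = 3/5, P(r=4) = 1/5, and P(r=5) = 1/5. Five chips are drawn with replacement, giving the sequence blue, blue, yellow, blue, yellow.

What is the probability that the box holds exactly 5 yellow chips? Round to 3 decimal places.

0.133

Under each hypothesis, the probability of the observed sequence is: P(data | r = 3) = (5/8)(5/8)(3/8)(5/8)(3/8) = 0.034332; P(data | r = 4) = (4/8)(4/8)(4/8)(4/8)(4/8) = 0.03125; P(data | r = 5) = (3/8)(3/8)(5/8)(3/8)(5/8) = 0.020599.
The prior-weighted likelihoods are 3/5 · 0.034332 = 0.020599, 1/5 · 0.03125 = 0.00625, 1/5 · 0.020599 = 0.0041199; with total 0.030969.
Therefore the posterior P(r = 5 | data) = (0.0041199) / (0.030969) = 0.13303.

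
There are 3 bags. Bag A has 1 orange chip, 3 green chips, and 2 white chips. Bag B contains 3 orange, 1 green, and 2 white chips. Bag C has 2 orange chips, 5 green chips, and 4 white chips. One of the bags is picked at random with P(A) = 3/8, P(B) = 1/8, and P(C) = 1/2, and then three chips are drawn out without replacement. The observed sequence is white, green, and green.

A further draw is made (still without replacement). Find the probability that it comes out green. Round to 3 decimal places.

Under each hypothesis, the probability of the observed sequence is: P(data | bag A) = (2/6)(3/5)(2/4) = 0.1; P(data | bag B) = (2/6)(1/5)(0/4) = 0; P(data | bag C) = (4/11)(5/10)(4/9) = 0.080808.
Weighting by the prior gives 3/8 · 0.1 = 0.0375, 1/8 · 0 = 0, 1/2 · 0.080808 = 0.040404; with total 0.077904.
The posterior is then P(bag A | data) = 0.48136, P(bag B | data) = 0, P(bag C | data) = 0.51864.
So P(green next | data) = Σ P(green next | H) P(H | data) = (1/3)(0.48136) + (3/8)(0.51864) = 0.35494.

0.355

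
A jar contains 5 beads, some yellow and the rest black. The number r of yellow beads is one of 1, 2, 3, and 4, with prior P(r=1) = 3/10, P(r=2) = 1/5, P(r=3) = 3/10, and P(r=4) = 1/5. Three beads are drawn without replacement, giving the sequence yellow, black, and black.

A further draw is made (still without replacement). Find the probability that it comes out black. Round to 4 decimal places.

0.6154

Compute the likelihood of the observed sequence for each case: P(data | r = 1) = (1/5)(4/4)(3/3) = 1/5; P(data | r = 2) = (2/5)(3/4)(2/3) = 1/5; P(data | r = 3) = (3/5)(2/4)(1/3) = 1/10; P(data | r = 4) = (4/5)(1/4)(0/3) = 0.
Weighting by the prior gives 3/10 · 1/5 = 3/50, 1/5 · 1/5 = 1/25, 3/10 · 1/10 = 3/100, 1/5 · 0 = 0; with total 13/100.
The posterior is then P(r = 1 | data) = 6/13, P(r = 2 | data) = 4/13, P(r = 3 | data) = 3/13, P(r = 4 | data) = 0.
So P(black next | data) = Σ P(black next | H) P(H | data) = (1)(6/13) + (1/2)(4/13) + (0)(3/13) = 8/13.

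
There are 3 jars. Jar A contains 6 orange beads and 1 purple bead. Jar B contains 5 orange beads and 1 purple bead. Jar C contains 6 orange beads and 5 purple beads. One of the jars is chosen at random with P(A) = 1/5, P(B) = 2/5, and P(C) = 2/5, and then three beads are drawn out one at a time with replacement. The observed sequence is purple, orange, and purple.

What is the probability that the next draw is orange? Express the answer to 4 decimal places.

0.6104

For each hypothesis, P(data | H) works out to: P(data | jar A) = (1/7)(6/7)(1/7) = 0.017493; P(data | jar B) = (1/6)(5/6)(1/6) = 0.023148; P(data | jar C) = (5/11)(6/11)(5/11) = 0.1127.
Multiplying each by its prior: 1/5 · 0.017493 = 0.0034985, 2/5 · 0.023148 = 0.0092593, 2/5 · 0.1127 = 0.045079; these sum to 0.057837.
Normalising, the posterior is P(jar A | data) = 0.06049, P(jar B | data) = 0.16009, P(jar C | data) = 0.77942.
Averaging over the posterior, P(orange next | data) = (6/7)(0.06049) + (5/6)(0.16009) + (6/11)(0.77942) = 0.6104.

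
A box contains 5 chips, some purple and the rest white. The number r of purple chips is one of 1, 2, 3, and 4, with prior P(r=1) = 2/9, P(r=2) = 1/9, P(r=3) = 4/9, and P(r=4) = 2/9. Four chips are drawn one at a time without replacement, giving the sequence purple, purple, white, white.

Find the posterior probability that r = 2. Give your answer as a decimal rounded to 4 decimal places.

Under each hypothesis, the probability of the observed sequence is: P(data | r = 1) = (1/5)(0/4) = 0; P(data | r = 2) = (2/5)(1/4)(3/3)(2/2) = 1/10; P(data | r = 3) = (3/5)(2/4)(2/3)(1/2) = 1/10; P(data | r = 4) = (4/5)(3/4)(1/3)(0/2) = 0.
The prior-weighted likelihoods are 2/9 · 0 = 0, 1/9 · 1/10 = 1/90, 4/9 · 1/10 = 2/45, 2/9 · 0 = 0; summing to 1/18.
Therefore the posterior P(r = 2 | data) = (1/90) / (1/18) = 1/5.

0.2000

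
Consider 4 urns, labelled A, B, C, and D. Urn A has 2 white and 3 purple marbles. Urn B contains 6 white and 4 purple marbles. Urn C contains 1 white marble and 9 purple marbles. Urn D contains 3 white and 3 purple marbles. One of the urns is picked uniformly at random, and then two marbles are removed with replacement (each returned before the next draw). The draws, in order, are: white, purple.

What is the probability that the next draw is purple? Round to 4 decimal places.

0.5439

The likelihood of the observed sequence under each hypothesis: P(data | urn A) = (2/5)(3/5) = 6/25; P(data | urn B) = (6/10)(4/10) = 6/25; P(data | urn C) = (1/10)(9/10) = 9/100; P(data | urn D) = (3/6)(3/6) = 1/4.
Multiplying each by its prior: 1/4 · 6/25 = 3/50, 1/4 · 6/25 = 3/50, 1/4 · 9/100 = 9/400, 1/4 · 1/4 = 1/16; summing to 41/200.
Dividing through by the total gives posterior P(urn A | data) = 12/41, P(urn B | data) = 12/41, P(urn C | data) = 9/82, P(urn D | data) = 25/82.
So P(purple next | data) = Σ P(purple next | H) P(H | data) = (3/5)(12/41) + (2/5)(12/41) + (9/10)(9/82) + (1/2)(25/82) = 223/410.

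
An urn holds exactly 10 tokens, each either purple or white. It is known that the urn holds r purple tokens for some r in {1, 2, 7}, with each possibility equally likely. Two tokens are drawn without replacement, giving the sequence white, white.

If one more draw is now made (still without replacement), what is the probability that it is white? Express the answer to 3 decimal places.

For each hypothesis, P(data | H) works out to: P(data | r = 1) = (9/10)(8/9) = 4/5; P(data | r = 2) = (8/10)(7/9) = 28/45; P(data | r = 7) = (3/10)(2/9) = 1/15.
Multiplying each by its prior: 1/3 · 4/5 = 4/15, 1/3 · 28/45 = 28/135, 1/3 · 1/15 = 1/45; with total 67/135.
Normalising, the posterior is P(r = 1 | data) = 36/67, P(r = 2 | data) = 28/67, P(r = 7 | data) = 3/67.
The predictive probability is P(white next | data) = (7/8)(36/67) + (3/4)(28/67) + (1/8)(3/67) = 423/536.

0.789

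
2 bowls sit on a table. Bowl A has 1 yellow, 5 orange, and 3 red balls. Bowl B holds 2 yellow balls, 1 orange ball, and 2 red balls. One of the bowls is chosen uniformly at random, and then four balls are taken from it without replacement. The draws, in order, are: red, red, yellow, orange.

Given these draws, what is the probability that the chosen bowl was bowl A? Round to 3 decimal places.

0.229

Compute the likelihood of the observed sequence for each case: P(data | bowl A) = (3/9)(2/8)(1/7)(5/6) = 0.0099206; P(data | bowl B) = (2/5)(1/4)(2/3)(1/2) = 0.033333.
Weighting by the prior gives 1/2 · 0.0099206 = 0.0049603, 1/2 · 0.033333 = 0.016667; these sum to 0.021627.
So P(bowl A | data) = (0.0049603) / (0.021627) = 0.22936.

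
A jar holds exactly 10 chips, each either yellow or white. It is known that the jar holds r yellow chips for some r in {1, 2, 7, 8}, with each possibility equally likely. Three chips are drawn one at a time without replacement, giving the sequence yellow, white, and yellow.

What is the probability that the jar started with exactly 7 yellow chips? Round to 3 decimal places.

The likelihood of the observed sequence under each hypothesis: P(data | r = 1) = (1/10)(9/9)(0/8) = 0; P(data | r = 2) = (2/10)(8/9)(1/8) = 0.022222; P(data | r = 7) = (7/10)(3/9)(6/8) = 0.175; P(data | r = 8) = (8/10)(2/9)(7/8) = 0.15556.
The prior-weighted likelihoods are 1/4 · 0 = 0, 1/4 · 0.022222 = 0.0055556, 1/4 · 0.175 = 0.04375, 1/4 · 0.15556 = 0.038889; summing to 0.088194.
By Bayes' rule, P(r = 7 | data) = (0.04375) / (0.088194) = 0.49606.

0.496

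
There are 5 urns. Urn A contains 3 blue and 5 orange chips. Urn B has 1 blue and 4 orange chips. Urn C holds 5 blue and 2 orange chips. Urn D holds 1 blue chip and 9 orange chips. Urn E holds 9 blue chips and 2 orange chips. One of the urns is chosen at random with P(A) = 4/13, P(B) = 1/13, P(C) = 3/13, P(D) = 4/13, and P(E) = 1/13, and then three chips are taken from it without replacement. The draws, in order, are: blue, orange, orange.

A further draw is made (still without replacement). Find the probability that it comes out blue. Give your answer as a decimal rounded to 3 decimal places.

0.303

Compute the likelihood of the observed sequence for each case: P(data | urn A) = (3/8)(5/7)(4/6) = 0.17857; P(data | urn B) = (1/5)(4/4)(3/3) = 0.2; P(data | urn C) = (5/7)(2/6)(1/5) = 0.047619; P(data | urn D) = (1/10)(9/9)(8/8) = 0.1; P(data | urn E) = (9/11)(2/10)(1/9) = 0.018182.
The prior-weighted likelihoods are 4/13 · 0.17857 = 0.054945, 1/13 · 0.2 = 0.015385, 3/13 · 0.047619 = 0.010989, 4/13 · 0.1 = 0.030769, 1/13 · 0.018182 = 0.0013986; summing to 0.11349.
The posterior is then P(urn A | data) = 0.48415, P(urn B | data) = 0.13556, P(urn C | data) = 0.096831, P(urn D | data) = 0.27113, P(urn E | data) = 0.012324.
So P(blue next | data) = Σ P(blue next | H) P(H | data) = (2/5)(0.48415) + (0)(0.13556) + (1)(0.096831) + (0)(0.27113) + (1)(0.012324) = 0.30282.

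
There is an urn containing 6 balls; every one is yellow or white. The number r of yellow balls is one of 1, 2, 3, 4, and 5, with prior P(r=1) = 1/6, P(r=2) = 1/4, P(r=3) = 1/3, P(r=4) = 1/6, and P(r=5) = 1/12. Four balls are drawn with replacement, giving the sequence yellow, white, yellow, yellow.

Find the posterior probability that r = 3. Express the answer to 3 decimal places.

0.400

Compute the likelihood of the observed sequence for each case: P(data | r = 1) = (1/6)(5/6)(1/6)(1/6) = 0.003858; P(data | r = 2) = (2/6)(4/6)(2/6)(2/6) = 0.024691; P(data | r = 3) = (3/6)(3/6)(3/6)(3/6) = 0.0625; P(data | r = 4) = (4/6)(2/6)(4/6)(4/6) = 0.098765; P(data | r = 5) = (5/6)(1/6)(5/6)(5/6) = 0.096451.
Weighting by the prior gives 1/6 · 0.003858 = 0.000643, 1/4 · 0.024691 = 0.0061728, 1/3 · 0.0625 = 0.020833, 1/6 · 0.098765 = 0.016461, 1/12 · 0.096451 = 0.0080376; summing to 0.052148.
Therefore the posterior P(r = 3 | data) = (0.020833) / (0.052148) = 0.39951.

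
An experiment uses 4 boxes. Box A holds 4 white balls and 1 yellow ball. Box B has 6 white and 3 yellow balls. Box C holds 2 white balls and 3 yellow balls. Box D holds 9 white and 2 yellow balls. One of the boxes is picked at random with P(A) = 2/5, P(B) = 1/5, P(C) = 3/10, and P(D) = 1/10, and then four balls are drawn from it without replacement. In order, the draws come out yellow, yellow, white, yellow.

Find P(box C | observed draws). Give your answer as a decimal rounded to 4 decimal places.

Under each hypothesis, the probability of the observed sequence is: P(data | box A) = (1/5)(0/4) = 0; P(data | box B) = (3/9)(2/8)(6/7)(1/6) = 1/84; P(data | box C) = (3/5)(2/4)(2/3)(1/2) = 1/10; P(data | box D) = (2/11)(1/10)(9/9)(0/8) = 0.
Multiplying each by its prior: 2/5 · 0 = 0, 1/5 · 1/84 = 1/420, 3/10 · 1/10 = 3/100, 1/10 · 0 = 0; summing to 17/525.
Therefore the posterior P(box C | data) = (3/100) / (17/525) = 63/68.

0.9265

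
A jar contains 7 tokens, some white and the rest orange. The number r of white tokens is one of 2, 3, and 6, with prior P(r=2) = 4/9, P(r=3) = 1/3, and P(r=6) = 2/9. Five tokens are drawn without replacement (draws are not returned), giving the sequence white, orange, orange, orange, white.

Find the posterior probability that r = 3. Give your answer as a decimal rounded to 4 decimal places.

For each hypothesis, P(data | H) works out to: P(data | r = 2) = (2/7)(5/6)(4/5)(3/4)(1/3) = 1/21; P(data | r = 3) = (3/7)(4/6)(3/5)(2/4)(2/3) = 2/35; P(data | r = 6) = (6/7)(1/6)(0/5) = 0.
Weighting by the prior gives 4/9 · 1/21 = 4/189, 1/3 · 2/35 = 2/105, 2/9 · 0 = 0; these sum to 38/945.
Hence P(r = 3 | data) = (2/105) / (38/945) = 9/19.

0.4737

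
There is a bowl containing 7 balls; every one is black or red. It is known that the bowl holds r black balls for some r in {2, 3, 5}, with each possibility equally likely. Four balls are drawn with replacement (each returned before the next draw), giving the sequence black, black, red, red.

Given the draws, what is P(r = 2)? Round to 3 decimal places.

0.291

The likelihood of the observed sequence under each hypothesis: P(data | r = 2) = (2/7)(2/7)(5/7)(5/7) = 0.041649; P(data | r = 3) = (3/7)(3/7)(4/7)(4/7) = 0.059975; P(data | r = 5) = (5/7)(5/7)(2/7)(2/7) = 0.041649.
Multiplying each by its prior: 1/3 · 0.041649 = 0.013883, 1/3 · 0.059975 = 0.019992, 1/3 · 0.041649 = 0.013883; summing to 0.047758.
Hence P(r = 2 | data) = (0.013883) / (0.047758) = 0.2907.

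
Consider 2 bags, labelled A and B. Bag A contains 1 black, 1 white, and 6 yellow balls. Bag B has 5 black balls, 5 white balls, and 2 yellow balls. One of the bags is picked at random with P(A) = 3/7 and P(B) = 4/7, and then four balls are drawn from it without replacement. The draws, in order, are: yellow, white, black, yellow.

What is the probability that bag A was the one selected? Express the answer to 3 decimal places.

0.761

The likelihood of the observed sequence under each hypothesis: P(data | bag A) = (6/8)(1/7)(1/6)(5/5) = 0.017857; P(data | bag B) = (2/12)(5/11)(5/10)(1/9) = 0.0042088.
The prior-weighted likelihoods are 3/7 · 0.017857 = 0.0076531, 4/7 · 0.0042088 = 0.002405; with total 0.010058.
Hence P(bag A | data) = (0.0076531) / (0.010058) = 0.76089.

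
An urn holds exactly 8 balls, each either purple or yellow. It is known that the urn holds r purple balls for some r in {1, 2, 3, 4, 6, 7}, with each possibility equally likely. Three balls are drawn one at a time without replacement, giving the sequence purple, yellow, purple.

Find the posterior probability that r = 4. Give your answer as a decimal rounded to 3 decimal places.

0.250

Under each hypothesis, the probability of the observed sequence is: P(data | r = 1) = (1/8)(7/7)(0/6) = 0; P(data | r = 2) = (2/8)(6/7)(1/6) = 1/28; P(data | r = 3) = (3/8)(5/7)(2/6) = 5/56; P(data | r = 4) = (4/8)(4/7)(3/6) = 1/7; P(data | r = 6) = (6/8)(2/7)(5/6) = 5/28; P(data | r = 7) = (7/8)(1/7)(6/6) = 1/8.
Weighting by the prior gives 1/6 · 0 = 0, 1/6 · 1/28 = 1/168, 1/6 · 5/56 = 5/336, 1/6 · 1/7 = 1/42, 1/6 · 5/28 = 5/168, 1/6 · 1/8 = 1/48; these sum to 2/21.
So P(r = 4 | data) = (1/42) / (2/21) = 1/4.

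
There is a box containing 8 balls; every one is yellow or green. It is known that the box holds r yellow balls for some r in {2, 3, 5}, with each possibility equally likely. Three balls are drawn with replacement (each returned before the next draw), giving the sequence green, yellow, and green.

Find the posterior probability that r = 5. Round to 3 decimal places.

0.234

Compute the likelihood of the observed sequence for each case: P(data | r = 2) = (6/8)(2/8)(6/8) = 9/64; P(data | r = 3) = (5/8)(3/8)(5/8) = 75/512; P(data | r = 5) = (3/8)(5/8)(3/8) = 45/512.
Weighting by the prior gives 1/3 · 9/64 = 3/64, 1/3 · 75/512 = 25/512, 1/3 · 45/512 = 15/512; summing to 1/8.
By Bayes' rule, P(r = 5 | data) = (15/512) / (1/8) = 15/64.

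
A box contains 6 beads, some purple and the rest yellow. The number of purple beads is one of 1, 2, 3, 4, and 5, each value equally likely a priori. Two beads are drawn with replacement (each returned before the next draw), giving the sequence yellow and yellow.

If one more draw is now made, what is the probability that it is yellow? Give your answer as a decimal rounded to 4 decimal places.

For each hypothesis, P(data | H) works out to: P(data | r = 1) = (5/6)(5/6) = 25/36; P(data | r = 2) = (4/6)(4/6) = 4/9; P(data | r = 3) = (3/6)(3/6) = 1/4; P(data | r = 4) = (2/6)(2/6) = 1/9; P(data | r = 5) = (1/6)(1/6) = 1/36.
Multiplying each by its prior: 1/5 · 25/36 = 5/36, 1/5 · 4/9 = 4/45, 1/5 · 1/4 = 1/20, 1/5 · 1/9 = 1/45, 1/5 · 1/36 = 1/180; these sum to 11/36.
The posterior is then P(r = 1 | data) = 5/11, P(r = 2 | data) = 16/55, P(r = 3 | data) = 9/55, P(r = 4 | data) = 4/55, P(r = 5 | data) = 1/55.
The predictive probability is P(yellow next | data) = (5/6)(5/11) + (2/3)(16/55) + (1/2)(9/55) + (1/3)(4/55) + (1/6)(1/55) = 15/22.

0.6818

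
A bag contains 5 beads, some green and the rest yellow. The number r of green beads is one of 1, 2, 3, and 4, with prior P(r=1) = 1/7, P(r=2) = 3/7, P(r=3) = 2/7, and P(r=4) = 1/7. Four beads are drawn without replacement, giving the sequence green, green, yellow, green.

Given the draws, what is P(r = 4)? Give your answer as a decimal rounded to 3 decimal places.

Under each hypothesis, the probability of the observed sequence is: P(data | r = 1) = (1/5)(0/4) = 0; P(data | r = 2) = (2/5)(1/4)(3/3)(0/2) = 0; P(data | r = 3) = (3/5)(2/4)(2/3)(1/2) = 1/10; P(data | r = 4) = (4/5)(3/4)(1/3)(2/2) = 1/5.
Multiplying each by its prior: 1/7 · 0 = 0, 3/7 · 0 = 0, 2/7 · 1/10 = 1/35, 1/7 · 1/5 = 1/35; with total 2/35.
Therefore the posterior P(r = 4 | data) = (1/35) / (2/35) = 1/2.

0.500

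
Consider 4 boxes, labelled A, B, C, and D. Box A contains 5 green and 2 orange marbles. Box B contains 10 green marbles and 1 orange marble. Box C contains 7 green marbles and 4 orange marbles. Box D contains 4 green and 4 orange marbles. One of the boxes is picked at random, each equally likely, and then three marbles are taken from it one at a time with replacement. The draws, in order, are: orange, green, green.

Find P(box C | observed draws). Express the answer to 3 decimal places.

The likelihood of the observed sequence under each hypothesis: P(data | box A) = (2/7)(5/7)(5/7) = 0.14577; P(data | box B) = (1/11)(10/11)(10/11) = 0.075131; P(data | box C) = (4/11)(7/11)(7/11) = 0.14726; P(data | box D) = (4/8)(4/8)(4/8) = 0.125.
The prior-weighted likelihoods are 1/4 · 0.14577 = 0.036443, 1/4 · 0.075131 = 0.018783, 1/4 · 0.14726 = 0.036814, 1/4 · 0.125 = 0.03125; these sum to 0.12329.
So P(box C | data) = (0.036814) / (0.12329) = 0.2986.

0.299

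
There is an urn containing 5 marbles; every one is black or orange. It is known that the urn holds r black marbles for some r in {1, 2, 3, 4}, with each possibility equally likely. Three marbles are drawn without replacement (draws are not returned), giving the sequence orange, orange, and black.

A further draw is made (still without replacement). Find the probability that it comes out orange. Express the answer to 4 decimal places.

0.6000

For each hypothesis, P(data | H) works out to: P(data | r = 1) = (4/5)(3/4)(1/3) = 1/5; P(data | r = 2) = (3/5)(2/4)(2/3) = 1/5; P(data | r = 3) = (2/5)(1/4)(3/3) = 1/10; P(data | r = 4) = (1/5)(0/4) = 0.
Weighting by the prior gives 1/4 · 1/5 = 1/20, 1/4 · 1/5 = 1/20, 1/4 · 1/10 = 1/40, 1/4 · 0 = 0; summing to 1/8.
Normalising, the posterior is P(r = 1 | data) = 2/5, P(r = 2 | data) = 2/5, P(r = 3 | data) = 1/5, P(r = 4 | data) = 0.
So P(orange next | data) = Σ P(orange next | H) P(H | data) = (1)(2/5) + (1/2)(2/5) + (0)(1/5) = 3/5.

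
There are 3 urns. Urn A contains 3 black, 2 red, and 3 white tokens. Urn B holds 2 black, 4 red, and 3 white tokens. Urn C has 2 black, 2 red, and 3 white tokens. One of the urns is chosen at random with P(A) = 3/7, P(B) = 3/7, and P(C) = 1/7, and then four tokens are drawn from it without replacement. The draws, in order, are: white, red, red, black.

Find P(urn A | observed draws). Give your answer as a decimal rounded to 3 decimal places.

The likelihood of the observed sequence under each hypothesis: P(data | urn A) = (3/8)(2/7)(1/6)(3/5) = 0.010714; P(data | urn B) = (3/9)(4/8)(3/7)(2/6) = 0.02381; P(data | urn C) = (3/7)(2/6)(1/5)(2/4) = 0.014286.
Multiplying each by its prior: 3/7 · 0.010714 = 0.0045918, 3/7 · 0.02381 = 0.010204, 1/7 · 0.014286 = 0.0020408; with total 0.016837.
By Bayes' rule, P(urn A | data) = (0.0045918) / (0.016837) = 0.27273.

0.273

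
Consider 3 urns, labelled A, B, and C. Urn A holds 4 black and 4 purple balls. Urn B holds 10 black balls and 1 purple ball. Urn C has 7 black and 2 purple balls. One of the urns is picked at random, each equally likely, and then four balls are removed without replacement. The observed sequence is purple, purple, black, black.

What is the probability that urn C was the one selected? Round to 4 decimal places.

Compute the likelihood of the observed sequence for each case: P(data | urn A) = (4/8)(3/7)(4/6)(3/5) = 0.085714; P(data | urn B) = (1/11)(0/10) = 0; P(data | urn C) = (2/9)(1/8)(7/7)(6/6) = 0.027778.
The prior-weighted likelihoods are 1/3 · 0.085714 = 0.028571, 1/3 · 0 = 0, 1/3 · 0.027778 = 0.0092593; summing to 0.037831.
So P(urn C | data) = (0.0092593) / (0.037831) = 0.24476.

0.2448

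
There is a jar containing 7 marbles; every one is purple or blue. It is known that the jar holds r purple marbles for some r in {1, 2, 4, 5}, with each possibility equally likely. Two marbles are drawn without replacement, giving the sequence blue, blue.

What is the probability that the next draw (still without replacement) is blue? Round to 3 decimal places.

0.641

Under each hypothesis, the probability of the observed sequence is: P(data | r = 1) = (6/7)(5/6) = 5/7; P(data | r = 2) = (5/7)(4/6) = 10/21; P(data | r = 4) = (3/7)(2/6) = 1/7; P(data | r = 5) = (2/7)(1/6) = 1/21.
Multiplying each by its prior: 1/4 · 5/7 = 5/28, 1/4 · 10/21 = 5/42, 1/4 · 1/7 = 1/28, 1/4 · 1/21 = 1/84; summing to 29/84.
The posterior is then P(r = 1 | data) = 15/29, P(r = 2 | data) = 10/29, P(r = 4 | data) = 3/29, P(r = 5 | data) = 1/29.
So P(blue next | data) = Σ P(blue next | H) P(H | data) = (4/5)(15/29) + (3/5)(10/29) + (1/5)(3/29) + (0)(1/29) = 93/145.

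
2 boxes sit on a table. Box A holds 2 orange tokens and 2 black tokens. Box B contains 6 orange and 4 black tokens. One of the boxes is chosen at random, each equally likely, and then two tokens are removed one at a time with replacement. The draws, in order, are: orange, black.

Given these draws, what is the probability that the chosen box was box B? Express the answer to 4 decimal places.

For each hypothesis, P(data | H) works out to: P(data | box A) = (2/4)(2/4) = 1/4; P(data | box B) = (6/10)(4/10) = 6/25.
Weighting by the prior gives 1/2 · 1/4 = 1/8, 1/2 · 6/25 = 3/25; with total 49/200.
Hence P(box B | data) = (3/25) / (49/200) = 24/49.

0.4898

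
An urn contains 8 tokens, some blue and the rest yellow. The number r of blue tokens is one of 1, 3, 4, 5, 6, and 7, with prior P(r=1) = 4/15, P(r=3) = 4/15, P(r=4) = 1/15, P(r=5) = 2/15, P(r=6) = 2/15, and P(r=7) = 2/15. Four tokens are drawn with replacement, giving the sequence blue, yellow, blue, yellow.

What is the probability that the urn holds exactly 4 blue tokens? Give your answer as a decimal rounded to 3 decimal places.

0.117

Compute the likelihood of the observed sequence for each case: P(data | r = 1) = (1/8)(7/8)(1/8)(7/8) = 0.011963; P(data | r = 3) = (3/8)(5/8)(3/8)(5/8) = 0.054932; P(data | r = 4) = (4/8)(4/8)(4/8)(4/8) = 0.0625; P(data | r = 5) = (5/8)(3/8)(5/8)(3/8) = 0.054932; P(data | r = 6) = (6/8)(2/8)(6/8)(2/8) = 0.035156; P(data | r = 7) = (7/8)(1/8)(7/8)(1/8) = 0.011963.
Multiplying each by its prior: 4/15 · 0.011963 = 0.0031901, 4/15 · 0.054932 = 0.014648, 1/15 · 0.0625 = 0.0041667, 2/15 · 0.054932 = 0.0073242, 2/15 · 0.035156 = 0.0046875, 2/15 · 0.011963 = 0.0015951; summing to 0.035612.
Hence P(r = 4 | data) = (0.0041667) / (0.035612) = 0.117.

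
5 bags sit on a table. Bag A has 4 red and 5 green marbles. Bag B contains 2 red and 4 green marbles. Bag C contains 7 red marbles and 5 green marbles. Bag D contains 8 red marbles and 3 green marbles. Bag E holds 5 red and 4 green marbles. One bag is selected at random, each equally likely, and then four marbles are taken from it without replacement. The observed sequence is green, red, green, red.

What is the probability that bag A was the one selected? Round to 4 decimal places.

0.2344

Under each hypothesis, the probability of the observed sequence is: P(data | bag A) = (5/9)(4/8)(4/7)(3/6) = 0.079365; P(data | bag B) = (4/6)(2/5)(3/4)(1/3) = 0.066667; P(data | bag C) = (5/12)(7/11)(4/10)(6/9) = 0.070707; P(data | bag D) = (3/11)(8/10)(2/9)(7/8) = 0.042424; P(data | bag E) = (4/9)(5/8)(3/7)(4/6) = 0.079365.
Multiplying each by its prior: 1/5 · 0.079365 = 0.015873, 1/5 · 0.066667 = 0.013333, 1/5 · 0.070707 = 0.014141, 1/5 · 0.042424 = 0.0084848, 1/5 · 0.079365 = 0.015873; summing to 0.067706.
By Bayes' rule, P(bag A | data) = (0.015873) / (0.067706) = 0.23444.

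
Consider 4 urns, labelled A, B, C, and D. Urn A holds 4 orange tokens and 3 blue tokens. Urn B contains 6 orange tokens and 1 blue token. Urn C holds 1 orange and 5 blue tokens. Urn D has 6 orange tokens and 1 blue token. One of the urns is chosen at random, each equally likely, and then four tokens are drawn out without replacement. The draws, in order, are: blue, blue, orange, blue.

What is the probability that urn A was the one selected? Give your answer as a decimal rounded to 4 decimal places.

For each hypothesis, P(data | H) works out to: P(data | urn A) = (3/7)(2/6)(4/5)(1/4) = 1/35; P(data | urn B) = (1/7)(0/6) = 0; P(data | urn C) = (5/6)(4/5)(1/4)(3/3) = 1/6; P(data | urn D) = (1/7)(0/6) = 0.
Multiplying each by its prior: 1/4 · 1/35 = 1/140, 1/4 · 0 = 0, 1/4 · 1/6 = 1/24, 1/4 · 0 = 0; with total 41/840.
Hence P(urn A | data) = (1/140) / (41/840) = 6/41.

0.1463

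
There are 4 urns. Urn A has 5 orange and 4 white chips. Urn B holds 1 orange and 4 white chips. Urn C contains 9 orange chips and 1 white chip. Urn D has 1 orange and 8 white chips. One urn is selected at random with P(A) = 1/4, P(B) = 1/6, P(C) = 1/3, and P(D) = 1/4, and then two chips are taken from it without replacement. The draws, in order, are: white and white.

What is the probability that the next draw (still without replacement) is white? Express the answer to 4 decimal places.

Compute the likelihood of the observed sequence for each case: P(data | urn A) = (4/9)(3/8) = 1/6; P(data | urn B) = (4/5)(3/4) = 3/5; P(data | urn C) = (1/10)(0/9) = 0; P(data | urn D) = (8/9)(7/8) = 7/9.
The prior-weighted likelihoods are 1/4 · 1/6 = 1/24, 1/6 · 3/5 = 1/10, 1/3 · 0 = 0, 1/4 · 7/9 = 7/36; these sum to 121/360.
Normalising, the posterior is P(urn A | data) = 15/121, P(urn B | data) = 36/121, P(urn C | data) = 0, P(urn D | data) = 70/121.
So P(white next | data) = Σ P(white next | H) P(H | data) = (2/7)(15/121) + (2/3)(36/121) + (6/7)(70/121) = 618/847.

0.7296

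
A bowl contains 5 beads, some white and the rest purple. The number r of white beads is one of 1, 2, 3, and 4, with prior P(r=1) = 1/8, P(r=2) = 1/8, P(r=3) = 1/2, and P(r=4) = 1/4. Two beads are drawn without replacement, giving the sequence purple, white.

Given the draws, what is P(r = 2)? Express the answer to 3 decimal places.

0.143

Compute the likelihood of the observed sequence for each case: P(data | r = 1) = (4/5)(1/4) = 1/5; P(data | r = 2) = (3/5)(2/4) = 3/10; P(data | r = 3) = (2/5)(3/4) = 3/10; P(data | r = 4) = (1/5)(4/4) = 1/5.
Multiplying each by its prior: 1/8 · 1/5 = 1/40, 1/8 · 3/10 = 3/80, 1/2 · 3/10 = 3/20, 1/4 · 1/5 = 1/20; with total 21/80.
Hence P(r = 2 | data) = (3/80) / (21/80) = 1/7.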